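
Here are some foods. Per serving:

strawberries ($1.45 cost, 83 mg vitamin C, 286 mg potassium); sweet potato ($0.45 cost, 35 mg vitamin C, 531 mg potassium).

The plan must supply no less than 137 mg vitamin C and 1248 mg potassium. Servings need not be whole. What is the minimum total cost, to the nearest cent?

$1.76

Check every corner: each single food scaled to meet both minima, and each pair solved so both constraints bind.
strawberries only: max(137/83, 1248/286) = 4.364 servings → $6.33.
sweet potato only: max(137/35, 1248/531) = 3.914 servings → $1.76.
strawberries + sweet potato with both tight: 0.8533 servings and 1.891 servings → $2.09.
Cheapest feasible corner: $1.76.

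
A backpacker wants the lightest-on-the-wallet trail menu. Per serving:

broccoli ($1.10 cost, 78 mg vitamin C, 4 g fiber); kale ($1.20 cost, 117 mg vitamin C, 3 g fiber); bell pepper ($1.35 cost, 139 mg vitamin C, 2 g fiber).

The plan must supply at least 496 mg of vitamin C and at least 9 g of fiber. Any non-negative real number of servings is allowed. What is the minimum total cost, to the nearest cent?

broccoli only: max(496/78, 9/4) = 6.359 servings → $6.99.
kale only: max(496/117, 9/3) = 4.239 servings → $5.09.
bell pepper only: max(496/139, 9/2) = 4.5 servings → $6.08.
broccoli + kale: intersection lies outside the first quadrant.
broccoli + bell pepper with both tight: 0.6475 servings and 3.205 servings → $5.04.
kale + bell pepper with both tight: 1.415 servings and 2.377 servings → $4.91.
So the least-cost plan costs $4.91.

$4.91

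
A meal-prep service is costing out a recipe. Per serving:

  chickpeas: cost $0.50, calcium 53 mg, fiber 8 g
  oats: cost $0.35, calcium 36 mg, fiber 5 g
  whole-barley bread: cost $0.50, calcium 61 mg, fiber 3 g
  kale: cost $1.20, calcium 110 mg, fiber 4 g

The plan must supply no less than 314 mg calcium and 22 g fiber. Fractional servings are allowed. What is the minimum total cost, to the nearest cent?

With two linear requirements the optimum uses one or two foods; enumerate the corners.
chickpeas only: max(314/53, 22/8) = 5.925 servings → $2.96.
oats only: max(314/36, 22/5) = 8.722 servings → $3.05.
whole-barley bread only: max(314/61, 22/3) = 7.333 servings → $3.67.
kale only: max(314/110, 22/4) = 5.5 servings → $6.60.
chickpeas + oats: the both-tight solution has a negative serving — not a feasible corner.
chickpeas + whole-barley bread with both tight: 1.216 servings and 4.091 servings → $2.65.
chickpeas + kale with both tight: 1.743 servings and 2.015 servings → $3.29.
oats + whole-barley bread with both tight: 2.03 servings and 3.949 servings → $2.69.
oats + kale with both tight: 2.867 servings and 1.916 servings → $3.30.
whole-barley bread + kale: the both-tight solution has a negative serving — not a feasible corner.
The minimum over all feasible corners is $2.65.

$2.65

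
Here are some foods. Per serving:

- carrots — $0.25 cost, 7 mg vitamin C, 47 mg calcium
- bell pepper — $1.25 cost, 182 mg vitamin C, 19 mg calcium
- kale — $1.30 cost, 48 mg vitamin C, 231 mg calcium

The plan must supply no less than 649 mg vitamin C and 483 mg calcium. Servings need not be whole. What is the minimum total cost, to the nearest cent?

An LP optimum is at a vertex; with two nutrient constraints at most two foods are used. Check each candidate.
carrots only: max(649/7, 483/47) = 92.71 servings → $23.18.
bell pepper only: max(649/182, 483/19) = 25.42 servings → $31.78.
kale only: max(649/48, 483/231) = 13.52 servings → $17.58.
carrots + bell pepper with both tight: 8.975 servings and 3.221 servings → $6.27.
carrots + kale: the both-tight solution has a negative serving — not a feasible corner.
bell pepper + kale with both tight: 3.081 servings and 1.837 servings → $6.24.
Cheapest feasible corner: $6.24.

$6.24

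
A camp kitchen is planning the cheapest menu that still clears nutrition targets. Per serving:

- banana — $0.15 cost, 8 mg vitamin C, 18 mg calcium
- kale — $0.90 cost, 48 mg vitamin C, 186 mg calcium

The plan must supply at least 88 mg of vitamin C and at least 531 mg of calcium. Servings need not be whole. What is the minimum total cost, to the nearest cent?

Compare the cost at each extreme point of the feasible region.
banana only: max(88/8, 531/18) = 29.5 servings → $4.42.
kale only: max(88/48, 531/186) = 2.855 servings → $2.57.
banana + kale: intersection lies outside the first quadrant.
So the least-cost plan costs $2.57.

$2.57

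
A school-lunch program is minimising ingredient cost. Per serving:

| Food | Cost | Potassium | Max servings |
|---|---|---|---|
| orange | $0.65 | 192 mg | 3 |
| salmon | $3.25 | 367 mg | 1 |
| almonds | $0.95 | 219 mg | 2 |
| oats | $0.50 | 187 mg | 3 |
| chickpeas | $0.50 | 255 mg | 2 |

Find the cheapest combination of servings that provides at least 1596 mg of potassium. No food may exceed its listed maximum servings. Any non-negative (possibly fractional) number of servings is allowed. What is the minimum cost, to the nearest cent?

$4.28

Cost per mg of potassium: chickpeas $0.0020, oats $0.0027, orange $0.0034, almonds $0.0043, salmon $0.0089.
Take 2 servings of chickpeas: +510.0 mg potassium for $1.00 (total $1.00, still need 1086.0 mg).
Take 3 servings of oats: +561.0 mg potassium for $1.50 (total $2.50, still need 525.0 mg).
Take 2.734 servings of orange: +525.0 mg potassium for $1.78 (total $4.28, still need 0.0 mg).
Filling from the cheapest source first is optimal under one linear minimum: $4.28.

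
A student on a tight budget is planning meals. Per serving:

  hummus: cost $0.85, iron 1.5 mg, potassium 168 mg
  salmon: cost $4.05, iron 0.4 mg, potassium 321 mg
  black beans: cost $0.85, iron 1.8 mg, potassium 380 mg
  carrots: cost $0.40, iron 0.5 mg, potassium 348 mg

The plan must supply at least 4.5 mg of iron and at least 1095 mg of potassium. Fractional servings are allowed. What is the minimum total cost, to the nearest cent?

Minimising a linear cost over {iron ≥ 4.5, potassium ≥ 1095, servings ≥ 0} — the optimum is at a vertex, using one or two foods.
hummus only: max(4.5/1.5, 1095/168) = 6.518 servings → $5.54.
salmon only: max(4.5/0.4, 1095/321) = 11.25 servings → $45.56.
black beans only: max(4.5/1.8, 1095/380) = 2.882 servings → $2.45.
carrots only: max(4.5/0.5, 1095/348) = 9 servings → $3.60.
hummus + salmon with both tight: 2.429 servings and 2.14 servings → $10.73.
hummus + black beans: intersection lies outside the first quadrant.
hummus + carrots with both tight: 2.325 servings and 2.024 servings → $2.79.
salmon + black beans with both tight: 0.613 servings and 2.364 servings → $4.49.
salmon + carrots: the both-tight solution has a negative serving — not a feasible corner.
black beans + carrots with both tight: 2.334 servings and 0.5981 servings → $2.22.
Cheapest feasible corner: $2.22.

$2.22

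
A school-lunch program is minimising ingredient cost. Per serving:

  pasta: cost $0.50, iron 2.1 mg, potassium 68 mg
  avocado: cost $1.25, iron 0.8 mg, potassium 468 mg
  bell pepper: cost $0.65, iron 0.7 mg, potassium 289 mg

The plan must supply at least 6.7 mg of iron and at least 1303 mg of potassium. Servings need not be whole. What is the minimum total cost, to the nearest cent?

This is a tiny linear program; its minimum lies at a vertex of the feasible set. List the vertices and price them.
pasta only: max(6.7/2.1, 1303/68) = 19.16 servings → $9.58.
avocado only: max(6.7/0.8, 1303/468) = 8.375 servings → $10.47.
bell pepper only: max(6.7/0.7, 1303/289) = 9.571 servings → $6.22.
pasta + avocado with both tight: 2.255 servings and 2.457 servings → $4.20.
pasta + bell pepper with both tight: 1.831 servings and 4.078 servings → $3.57.
avocado + bell pepper: the both-tight solution has a negative serving — not a feasible corner.
Cheapest feasible corner: $3.57.

$3.57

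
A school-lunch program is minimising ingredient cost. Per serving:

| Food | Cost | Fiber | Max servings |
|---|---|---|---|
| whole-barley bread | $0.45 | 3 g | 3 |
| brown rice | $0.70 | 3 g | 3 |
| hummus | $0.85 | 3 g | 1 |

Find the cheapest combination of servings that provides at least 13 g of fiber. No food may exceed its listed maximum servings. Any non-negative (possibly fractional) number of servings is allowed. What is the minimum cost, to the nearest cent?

Cost per g of fiber: whole-barley bread $0.1500, brown rice $0.2333, hummus $0.2833.
Take 3 servings of whole-barley bread: +9.0 g fiber for $1.35 (total $1.35, still need 4.0 g).
Take 1.333 servings of brown rice: +4.0 g fiber for $0.93 (total $2.28, still need 0.0 g).
Filling from the cheapest source first is optimal under one linear minimum: $2.28.

$2.28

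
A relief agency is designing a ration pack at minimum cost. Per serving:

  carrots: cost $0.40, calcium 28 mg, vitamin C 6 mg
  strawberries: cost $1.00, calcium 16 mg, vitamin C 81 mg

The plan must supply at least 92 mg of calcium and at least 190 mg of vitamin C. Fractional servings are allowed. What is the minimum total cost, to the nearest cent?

Check every corner: each single food scaled to meet both minima, and each pair solved so both constraints bind.
carrots only: max(92/28, 190/6) = 31.67 servings → $12.67.
strawberries only: max(92/16, 190/81) = 5.75 servings → $5.75.
carrots + strawberries with both tight: 2.031 servings and 2.195 servings → $3.01.
Cheapest feasible corner: $3.01.

$3.01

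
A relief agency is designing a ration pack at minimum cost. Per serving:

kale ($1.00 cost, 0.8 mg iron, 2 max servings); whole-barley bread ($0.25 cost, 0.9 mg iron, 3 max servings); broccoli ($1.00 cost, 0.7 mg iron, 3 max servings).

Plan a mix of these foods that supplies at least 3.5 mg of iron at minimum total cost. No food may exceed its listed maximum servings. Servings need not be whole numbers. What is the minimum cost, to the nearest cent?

$1.75

Cost per mg of iron: whole-barley bread $0.2778, kale $1.2500, broccoli $1.4286.
Take 3 servings of whole-barley bread: +2.7 mg iron for $0.75 (total $0.75, still need 0.8 mg).
Take 1 serving of kale: +0.8 mg iron for $1.00 (total $1.75, still need 0.0 mg).
Filling from the cheapest source first is optimal under one linear minimum: $1.75.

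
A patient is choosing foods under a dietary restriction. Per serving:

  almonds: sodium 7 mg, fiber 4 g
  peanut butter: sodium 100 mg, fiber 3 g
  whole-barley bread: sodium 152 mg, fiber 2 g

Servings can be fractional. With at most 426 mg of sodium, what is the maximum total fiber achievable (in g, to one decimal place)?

243.4 g

Fiber per mg sodium: almonds 0.5714, peanut butter 0.03, whole-barley bread 0.01316.
With no serving limits, spend the whole sodium allowance on almonds: 426 mg / 7 mg × 4 g = 243.4 g.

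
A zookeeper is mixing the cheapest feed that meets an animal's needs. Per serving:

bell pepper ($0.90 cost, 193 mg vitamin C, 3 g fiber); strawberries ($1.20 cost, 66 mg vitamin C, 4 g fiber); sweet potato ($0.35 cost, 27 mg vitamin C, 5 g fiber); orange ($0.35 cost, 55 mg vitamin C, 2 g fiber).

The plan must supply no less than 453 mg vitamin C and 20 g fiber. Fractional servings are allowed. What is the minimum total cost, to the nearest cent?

$2.75

At the optimum either one food covers both requirements or two foods hit both targets exactly; no other combination can be cheaper.
bell pepper only: max(453/193, 20/3) = 6.667 servings → $6.00.
strawberries only: max(453/66, 20/4) = 6.864 servings → $8.24.
sweet potato only: max(453/27, 20/5) = 16.78 servings → $5.87.
orange only: max(453/55, 20/2) = 10 servings → $3.50.
bell pepper + strawberries with both tight: 0.8571 servings and 4.357 servings → $6.00.
bell pepper + sweet potato with both tight: 1.951 servings and 2.829 servings → $2.75.
bell pepper + orange: the both-tight solution has a negative serving — not a feasible corner.
strawberries + sweet potato with both targets exact would need a negative amount; discard.
strawberries + orange with both tight: 2.205 servings and 5.591 servings → $4.60.
sweet potato + orange with both tight: 0.8778 servings and 7.805 servings → $3.04.
The minimum over all feasible corners is $2.75.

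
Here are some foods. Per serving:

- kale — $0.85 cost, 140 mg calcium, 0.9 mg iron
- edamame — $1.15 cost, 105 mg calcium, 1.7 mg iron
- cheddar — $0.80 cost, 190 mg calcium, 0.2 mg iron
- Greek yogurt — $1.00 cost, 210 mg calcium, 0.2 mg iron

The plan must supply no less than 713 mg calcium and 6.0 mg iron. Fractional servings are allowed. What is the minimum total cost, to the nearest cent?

kale only: max(713/140, 6.0/0.9) = 6.667 servings → $5.67.
edamame only: max(713/105, 6.0/1.7) = 6.79 servings → $7.81.
cheddar only: max(713/190, 6.0/0.2) = 30 servings → $24.00.
Greek yogurt only: max(713/210, 6.0/0.2) = 30 servings → $30.00.
kale + edamame with both tight: 4.056 servings and 1.382 servings → $5.04.
kale + cheddar: intersection lies outside the first quadrant.
kale + Greek yogurt: intersection lies outside the first quadrant.
edamame + cheddar with both tight: 3.303 servings and 1.927 servings → $5.34.
edamame + Greek yogurt with both tight: 3.326 servings and 1.732 servings → $5.56.
cheddar + Greek yogurt: the both-tight solution has a negative serving — not a feasible corner.
So the least-cost plan costs $5.04.

$5.04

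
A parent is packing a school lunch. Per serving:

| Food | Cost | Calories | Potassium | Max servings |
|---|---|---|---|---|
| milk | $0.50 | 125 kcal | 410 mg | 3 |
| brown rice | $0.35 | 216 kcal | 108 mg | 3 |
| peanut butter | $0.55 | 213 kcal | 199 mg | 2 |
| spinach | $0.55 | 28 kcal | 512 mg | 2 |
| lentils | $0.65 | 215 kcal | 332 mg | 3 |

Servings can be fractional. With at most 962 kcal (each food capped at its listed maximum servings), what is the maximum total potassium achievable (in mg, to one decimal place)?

3074.0 mg

Potassium per kcal: spinach 18.29, milk 3.28, lentils 1.544, peanut butter 0.9343, brown rice 0.5.
Take 2 servings of spinach: uses 56 kcal, +1024.0 mg potassium (running total 1024.0 mg).
Take 3 servings of milk: uses 375 kcal, +1230.0 mg potassium (running total 2254.0 mg).
Take 2.47 servings of lentils: uses 531 kcal, +820.0 mg potassium (running total 3074.0 mg).
Filling greedily by potassium-per-kcal is optimal for one linear limit, giving 3074.0 mg.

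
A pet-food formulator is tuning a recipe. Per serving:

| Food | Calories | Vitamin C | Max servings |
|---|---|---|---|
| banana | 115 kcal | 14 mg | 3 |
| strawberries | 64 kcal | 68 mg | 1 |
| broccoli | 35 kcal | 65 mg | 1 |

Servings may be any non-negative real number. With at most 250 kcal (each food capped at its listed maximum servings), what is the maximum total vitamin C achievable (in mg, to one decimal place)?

151.4 mg

Vitamin C per kcal: broccoli 1.857, strawberries 1.062, banana 0.1217.
Take 1 serving of broccoli: uses 35 kcal, +65.0 mg vitamin C (running total 65.0 mg).
Take 1 serving of strawberries: uses 64 kcal, +68.0 mg vitamin C (running total 133.0 mg).
Take 1.313 servings of banana: uses 151 kcal, +18.4 mg vitamin C (running total 151.4 mg).
Greedy by best ratio exhausts the calories allowance optimally: 151.4 mg.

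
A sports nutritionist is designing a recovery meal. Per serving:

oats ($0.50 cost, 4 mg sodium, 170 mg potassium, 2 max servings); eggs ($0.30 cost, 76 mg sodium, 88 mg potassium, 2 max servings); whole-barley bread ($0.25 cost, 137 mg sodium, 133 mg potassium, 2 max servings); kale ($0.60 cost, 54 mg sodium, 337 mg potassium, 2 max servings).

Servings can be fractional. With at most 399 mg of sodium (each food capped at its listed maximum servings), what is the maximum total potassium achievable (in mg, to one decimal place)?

Potassium per mg sodium: oats 42.5, kale 6.241, eggs 1.158, whole-barley bread 0.9708.
Take 2 servings of oats: uses 8 mg sodium, +340.0 mg potassium (running total 340.0 mg).
Take 2 servings of kale: uses 108 mg sodium, +674.0 mg potassium (running total 1014.0 mg).
Take 2 servings of eggs: uses 152 mg sodium, +176.0 mg potassium (running total 1190.0 mg).
Take 0.9562 servings of whole-barley bread: uses 131 mg sodium, +127.2 mg potassium (running total 1317.2 mg).
Greedy by best ratio exhausts the sodium allowance optimally: 1317.2 mg.

1317.2 mg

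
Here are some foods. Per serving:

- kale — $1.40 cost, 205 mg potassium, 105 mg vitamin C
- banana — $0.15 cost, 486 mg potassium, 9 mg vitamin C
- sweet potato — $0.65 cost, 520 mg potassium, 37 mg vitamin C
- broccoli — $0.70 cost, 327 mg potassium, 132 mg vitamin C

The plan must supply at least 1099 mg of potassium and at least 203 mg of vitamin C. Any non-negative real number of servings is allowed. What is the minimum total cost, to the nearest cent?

$1.21

A basic optimal solution has at most two foods positive. Try each food alone and each pair with both targets met exactly.
kale only: max(1099/205, 203/105) = 5.361 servings → $7.51.
banana only: max(1099/486, 203/9) = 22.56 servings → $3.38.
sweet potato only: max(1099/520, 203/37) = 5.486 servings → $3.57.
broccoli only: max(1099/327, 203/132) = 3.361 servings → $2.35.
kale + banana with both tight: 1.805 servings and 1.5 servings → $2.75.
kale + sweet potato with both tight: 1.38 servings and 1.569 servings → $2.95.
kale + broccoli with both targets exact would need a negative amount; discard.
banana + sweet potato with both targets exact would need a negative amount; discard.
banana + broccoli with both tight: 1.286 servings and 1.45 servings → $1.21.
sweet potato + broccoli with both tight: 1.392 servings and 1.148 servings → $1.71.
The minimum over all feasible corners is $1.21.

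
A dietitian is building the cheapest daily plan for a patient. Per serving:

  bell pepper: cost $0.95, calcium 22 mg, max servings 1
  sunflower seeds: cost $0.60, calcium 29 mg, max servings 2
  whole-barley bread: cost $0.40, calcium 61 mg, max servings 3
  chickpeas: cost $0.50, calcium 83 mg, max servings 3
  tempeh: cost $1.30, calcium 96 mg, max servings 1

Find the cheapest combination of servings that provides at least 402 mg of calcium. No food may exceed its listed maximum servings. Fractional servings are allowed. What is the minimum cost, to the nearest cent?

$2.50

Cost per mg of calcium: chickpeas $0.0060, whole-barley bread $0.0066, tempeh $0.0135, sunflower seeds $0.0207, bell pepper $0.0432.
Take 3 servings of chickpeas: +249.0 mg calcium for $1.50 (total $1.50, still need 153.0 mg).
Take 2.508 servings of whole-barley bread: +153.0 mg calcium for $1.00 (total $2.50, still need 0.0 mg).
Filling from the cheapest source first is optimal under one linear minimum: $2.50.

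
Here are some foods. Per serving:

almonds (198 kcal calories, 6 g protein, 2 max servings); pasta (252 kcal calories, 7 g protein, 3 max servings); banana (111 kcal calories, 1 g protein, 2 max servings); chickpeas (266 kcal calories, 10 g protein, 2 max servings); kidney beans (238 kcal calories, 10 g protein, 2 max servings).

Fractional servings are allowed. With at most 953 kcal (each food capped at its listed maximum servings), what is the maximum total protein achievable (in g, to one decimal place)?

37.9 g

Protein per kcal: kidney beans 0.04202, chickpeas 0.03759, almonds 0.0303, pasta 0.02778, banana 0.009009.
Take 2 servings of kidney beans: uses 476 kcal, +20.0 g protein (running total 20.0 g).
Take 1.793 servings of chickpeas: uses 477 kcal, +17.9 g protein (running total 37.9 g).
Greedy by best ratio exhausts the calories allowance optimally: 37.9 g.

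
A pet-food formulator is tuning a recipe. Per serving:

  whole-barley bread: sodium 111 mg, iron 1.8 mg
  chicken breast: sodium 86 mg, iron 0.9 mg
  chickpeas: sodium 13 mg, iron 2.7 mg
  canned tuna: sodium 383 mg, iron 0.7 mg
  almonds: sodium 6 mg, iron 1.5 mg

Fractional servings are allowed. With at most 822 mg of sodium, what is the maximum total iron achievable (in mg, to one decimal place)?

205.5 mg

Iron per mg sodium: almonds 0.25, chickpeas 0.2077, whole-barley bread 0.01622, chicken breast 0.01047, canned tuna 0.001828.
With no serving limits, spend the whole sodium allowance on almonds: 822 mg / 6 mg × 1.5 mg = 205.5 mg.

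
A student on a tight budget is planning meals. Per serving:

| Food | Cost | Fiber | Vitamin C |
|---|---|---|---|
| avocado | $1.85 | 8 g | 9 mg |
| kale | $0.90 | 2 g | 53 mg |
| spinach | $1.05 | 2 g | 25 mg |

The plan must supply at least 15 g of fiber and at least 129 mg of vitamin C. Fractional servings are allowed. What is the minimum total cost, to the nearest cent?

$4.44

A basic optimal solution has at most two foods positive. Try each food alone and each pair with both targets met exactly.
avocado only: max(15/8, 129/9) = 14.33 servings → $26.52.
kale only: max(15/2, 129/53) = 7.5 servings → $6.75.
spinach only: max(15/2, 129/25) = 7.5 servings → $7.88.
avocado + kale with both tight: 1.323 servings and 2.209 servings → $4.44.
avocado + spinach with both tight: 0.6429 servings and 4.929 servings → $6.36.
kale + spinach with both targets exact would need a negative amount; discard.
Cheapest feasible corner: $4.44.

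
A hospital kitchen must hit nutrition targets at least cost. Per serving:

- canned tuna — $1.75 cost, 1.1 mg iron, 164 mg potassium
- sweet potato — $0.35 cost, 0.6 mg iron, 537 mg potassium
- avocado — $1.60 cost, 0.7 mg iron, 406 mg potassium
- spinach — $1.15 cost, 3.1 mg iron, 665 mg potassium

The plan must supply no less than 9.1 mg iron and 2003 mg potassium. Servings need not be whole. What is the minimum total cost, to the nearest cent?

$3.39

A basic optimal solution has at most two foods positive. Try each food alone and each pair with both targets met exactly.
canned tuna only: max(9.1/1.1, 2003/164) = 12.21 servings → $21.37.
sweet potato only: max(9.1/0.6, 2003/537) = 15.17 servings → $5.31.
avocado only: max(9.1/0.7, 2003/406) = 13 servings → $20.80.
spinach only: max(9.1/3.1, 2003/665) = 3.012 servings → $3.46.
canned tuna + sweet potato with both tight: 7.485 servings and 1.444 servings → $13.60.
canned tuna + avocado with both tight: 6.909 servings and 2.143 servings → $15.52.
canned tuna + spinach: intersection lies outside the first quadrant.
sweet potato + avocado with both targets exact would need a negative amount; discard.
sweet potato + spinach with both tight: 0.1247 servings and 2.911 servings → $3.39.
avocado + spinach with both tight: 0.199 servings and 2.891 servings → $3.64.
Cheapest feasible corner: $3.39.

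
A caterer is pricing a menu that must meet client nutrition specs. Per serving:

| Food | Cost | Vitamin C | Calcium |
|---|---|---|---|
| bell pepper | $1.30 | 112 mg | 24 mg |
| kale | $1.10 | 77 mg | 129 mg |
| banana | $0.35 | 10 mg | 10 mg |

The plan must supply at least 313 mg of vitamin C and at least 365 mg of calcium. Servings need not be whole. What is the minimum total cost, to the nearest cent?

$4.18

bell pepper only: max(313/112, 365/24) = 15.21 servings → $19.77.
kale only: max(313/77, 365/129) = 4.065 servings → $4.47.
banana only: max(313/10, 365/10) = 36.5 servings → $12.78.
bell pepper + kale with both tight: 0.974 servings and 2.648 servings → $4.18.
bell pepper + banana with both targets exact would need a negative amount; discard.
kale + banana with both tight: 1 serving and 23.6 servings → $9.36.
The minimum over all feasible corners is $4.18.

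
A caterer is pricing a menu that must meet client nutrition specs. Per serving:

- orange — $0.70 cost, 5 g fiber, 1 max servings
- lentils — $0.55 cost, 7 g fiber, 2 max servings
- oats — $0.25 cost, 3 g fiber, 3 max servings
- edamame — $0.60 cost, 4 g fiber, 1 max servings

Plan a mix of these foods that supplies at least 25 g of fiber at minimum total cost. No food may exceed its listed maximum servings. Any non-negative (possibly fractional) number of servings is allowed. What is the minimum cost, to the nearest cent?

Cost per g of fiber: lentils $0.0786, oats $0.0833, orange $0.1400, edamame $0.1500.
Take 2 servings of lentils: +14.0 g fiber for $1.10 (total $1.10, still need 11.0 g).
Take 3 servings of oats: +9.0 g fiber for $0.75 (total $1.85, still need 2.0 g).
Take 0.4 servings of orange: +2.0 g fiber for $0.28 (total $2.13, still need 0.0 g).
Greedy by cheapest-per-g is optimal for a single linear constraint, so the minimum cost is $2.13.

$2.13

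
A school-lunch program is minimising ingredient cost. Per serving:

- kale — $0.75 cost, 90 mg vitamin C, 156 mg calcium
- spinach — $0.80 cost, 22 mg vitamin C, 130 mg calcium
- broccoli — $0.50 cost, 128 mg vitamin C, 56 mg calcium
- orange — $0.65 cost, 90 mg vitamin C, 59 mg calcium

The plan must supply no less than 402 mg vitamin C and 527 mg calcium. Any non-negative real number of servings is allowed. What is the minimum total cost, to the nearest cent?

Two binding constraints pin down two serving amounts, so the optimal mix uses at most two foods. The candidates are each food alone (scaled to the tighter of vitamin C/calcium) and each pair with both constraints tight.
kale only: max(402/90, 527/156) = 4.467 servings → $3.35.
spinach only: max(402/22, 527/130) = 18.27 servings → $14.62.
broccoli only: max(402/128, 527/56) = 9.411 servings → $4.71.
orange only: max(402/90, 527/59) = 8.932 servings → $5.81.
kale + spinach: intersection lies outside the first quadrant.
kale + broccoli with both tight: 3.011 servings and 1.024 servings → $2.77.
kale + orange with both tight: 2.716 servings and 1.751 servings → $3.17.
spinach + broccoli with both tight: 2.917 servings and 2.639 servings → $3.65.
spinach + orange with both tight: 2.28 servings and 3.909 servings → $4.36.
broccoli + orange: the both-tight solution has a negative serving — not a feasible corner.
The minimum over all feasible corners is $2.77.

$2.77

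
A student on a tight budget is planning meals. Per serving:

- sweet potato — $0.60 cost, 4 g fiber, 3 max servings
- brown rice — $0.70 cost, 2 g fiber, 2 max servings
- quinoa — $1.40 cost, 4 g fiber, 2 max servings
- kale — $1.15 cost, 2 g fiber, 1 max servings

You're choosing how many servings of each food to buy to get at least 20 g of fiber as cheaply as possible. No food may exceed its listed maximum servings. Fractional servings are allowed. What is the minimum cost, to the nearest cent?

$4.60

Cost per g of fiber: sweet potato $0.1500, brown rice $0.3500, quinoa $0.3500, kale $0.5750.
Take 3 servings of sweet potato: +12.0 g fiber for $1.80 (total $1.80, still need 8.0 g).
Take 2 servings of brown rice: +4.0 g fiber for $1.40 (total $3.20, still need 4.0 g).
Take 1 serving of quinoa: +4.0 g fiber for $1.40 (total $4.60, still need 0.0 g).
Greedy by cheapest-per-g is optimal for a single linear constraint, so the minimum cost is $4.60.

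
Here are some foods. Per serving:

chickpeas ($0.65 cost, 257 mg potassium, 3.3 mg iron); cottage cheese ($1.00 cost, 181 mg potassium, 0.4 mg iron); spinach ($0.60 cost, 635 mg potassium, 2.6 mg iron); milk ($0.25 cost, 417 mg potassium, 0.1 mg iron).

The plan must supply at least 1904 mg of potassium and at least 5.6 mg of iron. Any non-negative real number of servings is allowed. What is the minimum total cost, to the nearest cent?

$1.60

With two linear requirements the optimum uses one or two foods; enumerate the corners.
chickpeas only: max(1904/257, 5.6/3.3) = 7.409 servings → $4.82.
cottage cheese only: max(1904/181, 5.6/0.4) = 14 servings → $14.00.
spinach only: max(1904/635, 5.6/2.6) = 2.998 servings → $1.80.
milk only: max(1904/417, 5.6/0.1) = 56 servings → $14.00.
chickpeas + cottage cheese with both tight: 0.5096 servings and 9.796 servings → $10.13.
chickpeas + spinach with both targets exact would need a negative amount; discard.
chickpeas + milk with both tight: 1.588 servings and 3.587 servings → $1.93.
cottage cheese + spinach with both tight: 6.438 servings and 1.163 servings → $7.14.
cottage cheese + milk: intersection lies outside the first quadrant.
spinach + milk with both tight: 2.101 servings and 1.366 servings → $1.60.
The minimum over all feasible corners is $1.60.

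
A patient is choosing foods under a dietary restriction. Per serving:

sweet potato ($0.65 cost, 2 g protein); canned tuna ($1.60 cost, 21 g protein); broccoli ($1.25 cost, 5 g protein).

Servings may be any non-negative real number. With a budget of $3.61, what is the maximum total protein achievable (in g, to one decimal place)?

Protein per dollar: canned tuna 13.12, broccoli 4, sweet potato 3.077.
With no serving limits, spend the whole cost allowance on canned tuna: $3.61 / $1.60 × 21 g = 47.4 g.

47.4 g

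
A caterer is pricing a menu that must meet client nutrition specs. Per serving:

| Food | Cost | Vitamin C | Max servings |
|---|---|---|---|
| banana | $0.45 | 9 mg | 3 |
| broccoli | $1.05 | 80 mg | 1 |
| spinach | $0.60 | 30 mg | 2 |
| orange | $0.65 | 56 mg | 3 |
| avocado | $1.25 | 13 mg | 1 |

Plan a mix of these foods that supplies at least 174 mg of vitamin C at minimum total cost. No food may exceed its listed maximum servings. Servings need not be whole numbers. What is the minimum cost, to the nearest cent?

$2.03

Cost per mg of vitamin C: orange $0.0116, broccoli $0.0131, spinach $0.0200, banana $0.0500, avocado $0.0962.
Take 3 servings of orange: +168.0 mg vitamin C for $1.95 (total $1.95, still need 6.0 mg).
Take 0.075 servings of broccoli: +6.0 mg vitamin C for $0.08 (total $2.03, still need 0.0 mg).
Filling from the cheapest source first is optimal under one linear minimum: $2.03.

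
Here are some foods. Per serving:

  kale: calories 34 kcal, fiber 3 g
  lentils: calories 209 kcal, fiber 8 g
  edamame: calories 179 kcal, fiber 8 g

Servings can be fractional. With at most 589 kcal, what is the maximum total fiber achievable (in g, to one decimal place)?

Fiber per kcal: kale 0.08824, edamame 0.04469, lentils 0.03828.
With no serving limits, spend the whole calories allowance on kale: 589 kcal / 34 kcal × 3 g = 52.0 g.

52.0 g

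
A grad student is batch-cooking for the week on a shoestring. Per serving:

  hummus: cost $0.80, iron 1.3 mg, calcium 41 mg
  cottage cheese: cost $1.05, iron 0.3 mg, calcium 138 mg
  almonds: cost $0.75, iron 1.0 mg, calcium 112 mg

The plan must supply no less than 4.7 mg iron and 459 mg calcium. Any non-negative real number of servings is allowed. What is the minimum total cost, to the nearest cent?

$3.41

Two binding constraints pin down two serving amounts, so the optimal mix uses at most two foods. The candidates are each food alone (scaled to the tighter of iron/calcium) and each pair with both constraints tight.
hummus only: max(4.7/1.3, 459/41) = 11.2 servings → $8.96.
cottage cheese only: max(4.7/0.3, 459/138) = 15.67 servings → $16.45.
almonds only: max(4.7/1.0, 459/112) = 4.7 servings → $3.52.
hummus + cottage cheese with both tight: 3.057 servings and 2.418 servings → $4.98.
hummus + almonds with both tight: 0.6444 servings and 3.862 servings → $3.41.
cottage cheese + almonds: the both-tight solution has a negative serving — not a feasible corner.
The minimum over all feasible corners is $3.41.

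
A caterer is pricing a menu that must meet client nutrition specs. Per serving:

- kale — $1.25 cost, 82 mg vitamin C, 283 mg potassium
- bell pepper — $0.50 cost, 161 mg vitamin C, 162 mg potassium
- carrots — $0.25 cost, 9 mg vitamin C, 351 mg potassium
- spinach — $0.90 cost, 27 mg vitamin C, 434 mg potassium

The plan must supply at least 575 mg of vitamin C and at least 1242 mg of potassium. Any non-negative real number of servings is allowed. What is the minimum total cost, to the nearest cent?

At the optimum either one food covers both requirements or two foods hit both targets exactly; no other combination can be cheaper.
kale only: max(575/82, 1242/283) = 7.012 servings → $8.77.
bell pepper only: max(575/161, 1242/162) = 7.667 servings → $3.83.
carrots only: max(575/9, 1242/351) = 63.89 servings → $15.97.
spinach only: max(575/27, 1242/434) = 21.3 servings → $19.17.
kale + bell pepper with both tight: 3.309 servings and 1.886 servings → $5.08.
kale + carrots: the both-tight solution has a negative serving — not a feasible corner.
kale + spinach: the both-tight solution has a negative serving — not a feasible corner.
bell pepper + carrots with both tight: 3.463 servings and 1.94 servings → $2.22.
bell pepper + spinach with both tight: 3.298 servings and 1.631 servings → $3.12.
carrots + spinach with both targets exact would need a negative amount; discard.
So the least-cost plan costs $2.22.

$2.22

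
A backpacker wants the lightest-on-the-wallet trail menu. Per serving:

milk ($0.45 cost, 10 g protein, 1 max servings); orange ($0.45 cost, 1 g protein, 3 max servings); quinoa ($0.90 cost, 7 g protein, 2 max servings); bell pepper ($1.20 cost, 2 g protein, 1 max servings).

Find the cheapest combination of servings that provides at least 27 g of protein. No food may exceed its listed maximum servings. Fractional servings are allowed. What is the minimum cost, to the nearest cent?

Cost per g of protein: milk $0.0450, quinoa $0.1286, orange $0.4500, bell pepper $0.6000.
Take 1 serving of milk: +10.0 g protein for $0.45 (total $0.45, still need 17.0 g).
Take 2 servings of quinoa: +14.0 g protein for $1.80 (total $2.25, still need 3.0 g).
Take 3 servings of orange: +3.0 g protein for $1.35 (total $3.60, still need 0.0 g).
Greedy by cheapest-per-g is optimal for a single linear constraint, so the minimum cost is $3.60.

$3.60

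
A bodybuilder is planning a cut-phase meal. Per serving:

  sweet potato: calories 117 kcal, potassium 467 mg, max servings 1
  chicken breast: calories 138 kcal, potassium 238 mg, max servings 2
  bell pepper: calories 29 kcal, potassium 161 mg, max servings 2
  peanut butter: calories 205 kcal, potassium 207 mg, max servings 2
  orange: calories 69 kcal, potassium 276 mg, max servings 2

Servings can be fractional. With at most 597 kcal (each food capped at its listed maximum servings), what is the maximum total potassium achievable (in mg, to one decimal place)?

Potassium per kcal: bell pepper 5.552, orange 4, sweet potato 3.991, chicken breast 1.725, peanut butter 1.01.
Take 2 servings of bell pepper: uses 58 kcal, +322.0 mg potassium (running total 322.0 mg).
Take 2 servings of orange: uses 138 kcal, +552.0 mg potassium (running total 874.0 mg).
Take 1 serving of sweet potato: uses 117 kcal, +467.0 mg potassium (running total 1341.0 mg).
Take 2 servings of chicken breast: uses 276 kcal, +476.0 mg potassium (running total 1817.0 mg).
Take 0.03902 servings of peanut butter: uses 8 kcal, +8.1 mg potassium (running total 1825.1 mg).
Greedy by best ratio exhausts the calories allowance optimally: 1825.1 mg.

1825.1 mg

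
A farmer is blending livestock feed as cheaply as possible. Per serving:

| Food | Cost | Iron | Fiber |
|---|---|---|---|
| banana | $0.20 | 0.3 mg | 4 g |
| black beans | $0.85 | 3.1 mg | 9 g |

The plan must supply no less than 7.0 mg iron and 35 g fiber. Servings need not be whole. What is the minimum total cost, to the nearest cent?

At the optimum either one food covers both requirements or two foods hit both targets exactly; no other combination can be cheaper.
banana only: max(7.0/0.3, 35/4) = 23.33 servings → $4.67.
black beans only: max(7.0/3.1, 35/9) = 3.889 servings → $3.31.
banana + black beans with both tight: 4.691 servings and 1.804 servings → $2.47.
Cheapest feasible corner: $2.47.

$2.47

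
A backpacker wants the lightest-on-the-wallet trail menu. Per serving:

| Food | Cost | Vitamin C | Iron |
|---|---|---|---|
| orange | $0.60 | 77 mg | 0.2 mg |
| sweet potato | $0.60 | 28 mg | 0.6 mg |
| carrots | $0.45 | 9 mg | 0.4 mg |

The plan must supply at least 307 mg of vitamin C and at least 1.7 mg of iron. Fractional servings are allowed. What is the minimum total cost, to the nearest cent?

orange only: max(307/77, 1.7/0.2) = 8.5 servings → $5.10.
sweet potato only: max(307/28, 1.7/0.6) = 10.96 servings → $6.58.
carrots only: max(307/9, 1.7/0.4) = 34.11 servings → $15.35.
orange + sweet potato with both tight: 3.365 servings and 1.712 servings → $3.05.
orange + carrots with both tight: 3.707 servings and 2.397 servings → $3.30.
sweet potato + carrots: intersection lies outside the first quadrant.
The minimum over all feasible corners is $3.05.

$3.05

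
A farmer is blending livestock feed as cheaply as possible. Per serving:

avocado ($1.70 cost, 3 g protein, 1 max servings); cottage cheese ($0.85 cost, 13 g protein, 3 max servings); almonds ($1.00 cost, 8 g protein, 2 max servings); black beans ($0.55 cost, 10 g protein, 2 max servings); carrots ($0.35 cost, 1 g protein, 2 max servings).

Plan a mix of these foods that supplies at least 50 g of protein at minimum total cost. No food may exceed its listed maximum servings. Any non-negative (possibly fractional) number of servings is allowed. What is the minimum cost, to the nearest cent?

$3.06

Cost per g of protein: black beans $0.0550, cottage cheese $0.0654, almonds $0.1250, carrots $0.3500, avocado $0.5667.
Take 2 servings of black beans: +20.0 g protein for $1.10 (total $1.10, still need 30.0 g).
Take 2.308 servings of cottage cheese: +30.0 g protein for $1.96 (total $3.06, still need 0.0 g).
Filling from the cheapest source first is optimal under one linear minimum: $3.06.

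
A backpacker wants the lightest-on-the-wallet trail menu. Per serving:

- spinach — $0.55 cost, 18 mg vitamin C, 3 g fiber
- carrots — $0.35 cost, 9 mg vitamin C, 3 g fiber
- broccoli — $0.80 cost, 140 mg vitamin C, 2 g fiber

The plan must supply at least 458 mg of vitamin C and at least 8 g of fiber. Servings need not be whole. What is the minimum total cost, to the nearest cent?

$2.77

Minimising a linear cost over {vitamin C ≥ 458, fiber ≥ 8, servings ≥ 0} — the optimum is at a vertex, using one or two foods.
spinach only: max(458/18, 8/3) = 25.44 servings → $13.99.
carrots only: max(458/9, 8/3) = 50.89 servings → $17.81.
broccoli only: max(458/140, 8/2) = 4 servings → $3.20.
spinach + carrots: intersection lies outside the first quadrant.
spinach + broccoli with both tight: 0.5312 servings and 3.203 servings → $2.85.
carrots + broccoli with both tight: 0.5075 servings and 3.239 servings → $2.77.
Cheapest feasible corner: $2.77.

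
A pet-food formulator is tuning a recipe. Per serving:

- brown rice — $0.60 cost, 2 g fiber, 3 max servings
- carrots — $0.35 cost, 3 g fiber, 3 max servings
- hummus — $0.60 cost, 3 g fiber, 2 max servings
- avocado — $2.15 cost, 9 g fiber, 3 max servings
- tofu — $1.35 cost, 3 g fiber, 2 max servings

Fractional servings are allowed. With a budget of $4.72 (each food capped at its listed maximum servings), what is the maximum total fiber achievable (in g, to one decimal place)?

25.3 g

Fiber per dollar: carrots 8.571, hummus 5, avocado 4.186, brown rice 3.333, tofu 2.222.
Take 3 servings of carrots: spends $1.05, +9.0 g fiber (running total 9.0 g).
Take 2 servings of hummus: spends $1.20, +6.0 g fiber (running total 15.0 g).
Take 1.149 servings of avocado: spends $2.47, +10.3 g fiber (running total 25.3 g).
Filling greedily by fiber-per-dollar is optimal for one linear limit, giving 25.3 g.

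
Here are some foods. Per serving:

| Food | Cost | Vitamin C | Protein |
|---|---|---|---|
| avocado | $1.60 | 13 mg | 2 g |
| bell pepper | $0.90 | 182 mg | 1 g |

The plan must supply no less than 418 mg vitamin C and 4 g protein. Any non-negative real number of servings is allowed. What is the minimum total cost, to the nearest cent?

$3.42

This is a tiny linear program; its minimum lies at a vertex of the feasible set. List the vertices and price them.
avocado only: max(418/13, 4/2) = 32.15 servings → $51.45.
bell pepper only: max(418/182, 4/1) = 4 servings → $3.60.
avocado + bell pepper with both tight: 0.8832 servings and 2.234 servings → $3.42.
Cheapest feasible corner: $3.42.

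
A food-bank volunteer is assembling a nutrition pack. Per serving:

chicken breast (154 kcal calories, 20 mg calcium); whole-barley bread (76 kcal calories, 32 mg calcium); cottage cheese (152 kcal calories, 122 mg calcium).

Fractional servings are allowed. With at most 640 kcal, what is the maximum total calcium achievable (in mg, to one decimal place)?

Calcium per kcal: cottage cheese 0.8026, whole-barley bread 0.4211, chicken breast 0.1299.
With no serving limits, spend the whole calories allowance on cottage cheese: 640 kcal / 152 kcal × 122 mg = 513.7 mg.

513.7 mg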